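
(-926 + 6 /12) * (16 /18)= -2468 /3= -822.67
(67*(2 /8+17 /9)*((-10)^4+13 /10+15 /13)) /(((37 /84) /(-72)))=-563501040564 /2405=-234303966.97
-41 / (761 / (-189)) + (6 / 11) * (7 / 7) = 89805 / 8371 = 10.73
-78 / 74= -39 / 37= -1.05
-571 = -571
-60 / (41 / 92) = -5520 / 41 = -134.63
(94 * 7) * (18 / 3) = 3948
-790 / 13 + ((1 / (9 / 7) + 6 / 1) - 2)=-6551 / 117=-55.99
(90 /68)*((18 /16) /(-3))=-135 /272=-0.50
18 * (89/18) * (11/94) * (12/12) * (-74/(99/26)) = -85618/423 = -202.41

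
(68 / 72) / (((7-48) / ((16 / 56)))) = -17 / 2583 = -0.01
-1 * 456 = -456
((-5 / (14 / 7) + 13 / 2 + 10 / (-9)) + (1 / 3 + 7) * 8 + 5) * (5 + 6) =732.11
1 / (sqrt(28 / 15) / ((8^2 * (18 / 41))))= 576 * sqrt(105) / 287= 20.57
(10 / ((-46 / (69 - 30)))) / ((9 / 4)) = -260 / 69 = -3.77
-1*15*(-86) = 1290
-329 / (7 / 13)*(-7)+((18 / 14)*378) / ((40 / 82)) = 52733 / 10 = 5273.30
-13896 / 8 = -1737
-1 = -1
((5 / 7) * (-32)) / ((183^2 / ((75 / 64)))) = -125 / 156282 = -0.00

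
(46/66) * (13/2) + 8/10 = 1759/330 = 5.33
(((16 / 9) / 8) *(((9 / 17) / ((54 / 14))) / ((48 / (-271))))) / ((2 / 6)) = -1897 / 3672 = -0.52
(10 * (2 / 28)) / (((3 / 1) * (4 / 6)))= 5 / 14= 0.36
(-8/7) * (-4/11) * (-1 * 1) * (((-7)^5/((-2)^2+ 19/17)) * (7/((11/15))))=13027.94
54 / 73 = 0.74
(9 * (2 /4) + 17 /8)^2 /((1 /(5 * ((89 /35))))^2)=22250089 /3136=7095.05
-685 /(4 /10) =-3425 /2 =-1712.50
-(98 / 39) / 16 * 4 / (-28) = 7 / 312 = 0.02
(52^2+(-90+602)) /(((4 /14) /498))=5605488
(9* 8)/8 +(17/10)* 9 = 243/10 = 24.30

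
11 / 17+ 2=45 / 17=2.65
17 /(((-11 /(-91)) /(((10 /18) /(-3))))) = -7735 /297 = -26.04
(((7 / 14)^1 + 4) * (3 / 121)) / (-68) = -0.00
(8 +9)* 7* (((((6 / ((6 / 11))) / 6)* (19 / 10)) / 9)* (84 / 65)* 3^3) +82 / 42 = 10981436 / 6825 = 1609.00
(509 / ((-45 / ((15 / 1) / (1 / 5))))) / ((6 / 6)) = -848.33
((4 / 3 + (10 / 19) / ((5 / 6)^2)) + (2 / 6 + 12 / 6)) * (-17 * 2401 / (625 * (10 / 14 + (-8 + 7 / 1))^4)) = -43361.42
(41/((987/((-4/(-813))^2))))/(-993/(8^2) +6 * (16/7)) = -41984/75209679603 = -0.00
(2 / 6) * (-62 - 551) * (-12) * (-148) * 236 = -85643456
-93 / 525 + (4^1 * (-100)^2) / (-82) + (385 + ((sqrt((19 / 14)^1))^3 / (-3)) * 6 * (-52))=-738896 / 7175 + 494 * sqrt(266) / 49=61.44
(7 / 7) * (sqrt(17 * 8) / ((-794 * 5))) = -sqrt(34) / 1985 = -0.00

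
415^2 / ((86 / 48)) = 4133400 / 43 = 96125.58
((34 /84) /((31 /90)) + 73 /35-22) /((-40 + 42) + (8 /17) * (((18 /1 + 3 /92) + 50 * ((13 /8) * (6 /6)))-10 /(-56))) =-0.38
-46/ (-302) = 23/ 151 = 0.15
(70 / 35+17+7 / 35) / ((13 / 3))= 288 / 65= 4.43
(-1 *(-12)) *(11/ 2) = 66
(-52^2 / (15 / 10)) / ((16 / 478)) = -161564 / 3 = -53854.67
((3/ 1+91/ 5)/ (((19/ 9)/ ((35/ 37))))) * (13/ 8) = 43407/ 2812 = 15.44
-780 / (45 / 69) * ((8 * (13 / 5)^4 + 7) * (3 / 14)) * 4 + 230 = -381718.55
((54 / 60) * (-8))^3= -46656 / 125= -373.25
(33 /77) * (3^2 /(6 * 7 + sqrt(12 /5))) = 135 /1468 -9 * sqrt(15) /10276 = 0.09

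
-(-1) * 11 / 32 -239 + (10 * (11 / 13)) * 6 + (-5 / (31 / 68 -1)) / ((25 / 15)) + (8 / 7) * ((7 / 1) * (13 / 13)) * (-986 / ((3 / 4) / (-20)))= 9704546401 / 46176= 210164.29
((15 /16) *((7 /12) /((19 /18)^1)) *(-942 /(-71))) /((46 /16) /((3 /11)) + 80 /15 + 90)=21195 /326458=0.06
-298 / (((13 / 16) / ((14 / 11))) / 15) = -1001280 / 143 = -7001.96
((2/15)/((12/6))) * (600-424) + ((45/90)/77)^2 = 4174031/355740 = 11.73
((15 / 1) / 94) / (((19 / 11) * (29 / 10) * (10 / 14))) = 1155 / 25897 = 0.04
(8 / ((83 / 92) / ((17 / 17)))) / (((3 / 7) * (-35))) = -736 / 1245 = -0.59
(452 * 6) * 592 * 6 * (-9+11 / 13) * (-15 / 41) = 28736413.06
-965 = -965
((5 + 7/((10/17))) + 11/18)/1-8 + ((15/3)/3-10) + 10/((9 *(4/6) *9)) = 184/135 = 1.36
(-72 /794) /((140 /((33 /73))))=-297 /1014335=-0.00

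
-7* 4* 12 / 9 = -112 / 3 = -37.33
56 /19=2.95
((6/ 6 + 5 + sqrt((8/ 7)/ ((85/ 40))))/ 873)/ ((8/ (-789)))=-263/ 388 - 263* sqrt(119)/ 34629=-0.76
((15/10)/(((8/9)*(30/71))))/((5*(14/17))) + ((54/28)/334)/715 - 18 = -17.03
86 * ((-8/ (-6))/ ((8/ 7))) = 301/ 3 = 100.33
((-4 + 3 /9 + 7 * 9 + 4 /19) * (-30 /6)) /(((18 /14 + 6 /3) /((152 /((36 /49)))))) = -11641420 /621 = -18746.25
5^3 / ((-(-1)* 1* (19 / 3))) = 375 / 19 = 19.74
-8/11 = -0.73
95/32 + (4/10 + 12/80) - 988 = -157517/160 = -984.48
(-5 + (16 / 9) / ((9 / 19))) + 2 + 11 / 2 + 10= 2633 / 162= 16.25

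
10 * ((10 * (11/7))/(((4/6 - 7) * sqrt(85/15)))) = -3300 * sqrt(51)/2261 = -10.42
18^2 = 324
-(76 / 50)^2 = -1444 / 625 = -2.31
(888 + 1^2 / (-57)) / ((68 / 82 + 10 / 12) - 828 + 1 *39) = -830086 / 736003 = -1.13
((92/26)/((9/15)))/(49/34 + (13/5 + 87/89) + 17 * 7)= 3479900/73179717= 0.05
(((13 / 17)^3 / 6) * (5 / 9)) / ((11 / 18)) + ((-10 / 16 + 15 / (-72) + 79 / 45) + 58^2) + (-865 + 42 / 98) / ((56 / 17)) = 369712508008 / 119164815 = 3102.53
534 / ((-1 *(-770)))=267 / 385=0.69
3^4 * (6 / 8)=243 / 4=60.75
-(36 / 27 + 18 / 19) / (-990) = 13 / 5643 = 0.00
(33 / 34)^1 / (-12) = -11 / 136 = -0.08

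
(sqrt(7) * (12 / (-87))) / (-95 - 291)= 0.00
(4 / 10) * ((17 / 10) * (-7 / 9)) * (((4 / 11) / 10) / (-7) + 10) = -65416 / 12375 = -5.29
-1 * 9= -9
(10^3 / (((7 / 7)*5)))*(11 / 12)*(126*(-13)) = -300300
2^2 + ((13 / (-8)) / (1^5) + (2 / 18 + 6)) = 611 / 72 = 8.49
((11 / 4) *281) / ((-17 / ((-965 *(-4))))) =-2982815 / 17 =-175459.71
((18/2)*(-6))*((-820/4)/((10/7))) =7749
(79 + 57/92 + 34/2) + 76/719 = 6398183/66148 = 96.73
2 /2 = 1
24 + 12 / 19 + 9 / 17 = 8127 / 323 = 25.16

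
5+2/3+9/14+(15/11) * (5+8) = 11105/462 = 24.04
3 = 3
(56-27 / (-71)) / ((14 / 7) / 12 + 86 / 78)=44.42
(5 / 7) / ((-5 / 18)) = -2.57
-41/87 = -0.47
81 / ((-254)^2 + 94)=81 / 64610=0.00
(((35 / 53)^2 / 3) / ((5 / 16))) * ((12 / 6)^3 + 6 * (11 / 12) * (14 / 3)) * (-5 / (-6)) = 989800 / 75843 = 13.05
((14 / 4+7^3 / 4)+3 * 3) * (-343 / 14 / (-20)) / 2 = 19257 / 320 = 60.18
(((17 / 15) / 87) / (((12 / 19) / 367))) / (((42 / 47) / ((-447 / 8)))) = -473.31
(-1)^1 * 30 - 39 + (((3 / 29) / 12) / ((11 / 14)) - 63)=-84209 / 638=-131.99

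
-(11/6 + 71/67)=-1163/402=-2.89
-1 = -1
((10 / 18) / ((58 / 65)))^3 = 34328125 / 142236648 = 0.24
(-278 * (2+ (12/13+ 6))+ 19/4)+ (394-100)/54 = -1156157/468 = -2470.42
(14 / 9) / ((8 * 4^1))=7 / 144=0.05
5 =5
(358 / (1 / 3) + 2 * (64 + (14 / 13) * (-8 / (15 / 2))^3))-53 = 50297687 / 43875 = 1146.39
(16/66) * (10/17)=80/561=0.14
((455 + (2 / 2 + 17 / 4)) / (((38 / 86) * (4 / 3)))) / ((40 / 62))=7362159 / 6080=1210.88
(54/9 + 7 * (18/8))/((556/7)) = 609/2224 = 0.27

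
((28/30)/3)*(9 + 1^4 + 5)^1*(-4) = -18.67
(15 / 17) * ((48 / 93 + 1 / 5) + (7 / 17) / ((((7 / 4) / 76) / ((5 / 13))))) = 780393 / 116467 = 6.70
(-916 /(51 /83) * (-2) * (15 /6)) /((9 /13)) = 4941820 /459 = 10766.49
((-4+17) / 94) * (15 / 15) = 13 / 94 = 0.14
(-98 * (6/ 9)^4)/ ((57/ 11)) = -17248/ 4617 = -3.74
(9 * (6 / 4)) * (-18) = -243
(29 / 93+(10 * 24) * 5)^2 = 12461033641 / 8649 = 1440748.48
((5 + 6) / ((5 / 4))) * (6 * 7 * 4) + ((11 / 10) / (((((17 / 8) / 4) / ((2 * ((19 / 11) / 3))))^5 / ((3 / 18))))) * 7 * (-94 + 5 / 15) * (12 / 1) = -5117622918474438176 / 75772720498365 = -67539.12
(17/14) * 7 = 17/2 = 8.50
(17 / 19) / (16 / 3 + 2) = 51 / 418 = 0.12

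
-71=-71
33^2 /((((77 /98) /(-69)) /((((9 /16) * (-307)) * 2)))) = 132118371 /4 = 33029592.75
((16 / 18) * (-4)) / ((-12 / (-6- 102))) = -32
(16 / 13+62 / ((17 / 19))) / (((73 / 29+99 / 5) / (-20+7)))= -1129985 / 27506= -41.08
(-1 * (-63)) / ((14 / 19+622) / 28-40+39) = 8379 / 2825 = 2.97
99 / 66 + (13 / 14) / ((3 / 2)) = 89 / 42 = 2.12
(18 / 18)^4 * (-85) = -85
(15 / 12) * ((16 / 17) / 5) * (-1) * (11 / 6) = -22 / 51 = -0.43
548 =548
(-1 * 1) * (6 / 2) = -3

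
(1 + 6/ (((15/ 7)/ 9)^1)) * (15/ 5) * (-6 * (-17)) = 40086/ 5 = 8017.20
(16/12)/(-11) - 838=-27658/33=-838.12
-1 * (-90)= 90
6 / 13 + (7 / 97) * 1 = 673 / 1261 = 0.53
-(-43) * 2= 86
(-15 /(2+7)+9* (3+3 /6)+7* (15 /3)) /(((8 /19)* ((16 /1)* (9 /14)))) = 51737 /3456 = 14.97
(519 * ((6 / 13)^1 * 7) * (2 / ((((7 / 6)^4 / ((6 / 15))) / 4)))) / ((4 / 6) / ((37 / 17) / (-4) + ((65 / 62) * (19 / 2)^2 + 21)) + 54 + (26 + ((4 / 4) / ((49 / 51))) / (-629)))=267483236276736 / 7388782923655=36.20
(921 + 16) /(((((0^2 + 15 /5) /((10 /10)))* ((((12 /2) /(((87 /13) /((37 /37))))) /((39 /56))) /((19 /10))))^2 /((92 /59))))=6542905151 /18502400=353.62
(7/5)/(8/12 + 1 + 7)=21/130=0.16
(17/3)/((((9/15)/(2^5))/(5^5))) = 944444.44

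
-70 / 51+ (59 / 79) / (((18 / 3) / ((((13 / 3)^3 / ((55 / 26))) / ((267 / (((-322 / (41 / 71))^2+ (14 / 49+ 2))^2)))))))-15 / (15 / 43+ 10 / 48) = 1763971295471442687731946214 / 1017476344441771137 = 1733673028.48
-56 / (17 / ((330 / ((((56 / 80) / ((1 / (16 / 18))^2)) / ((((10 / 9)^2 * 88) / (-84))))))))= 302500 / 119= 2542.02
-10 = -10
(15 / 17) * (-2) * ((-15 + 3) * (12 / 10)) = 432 / 17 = 25.41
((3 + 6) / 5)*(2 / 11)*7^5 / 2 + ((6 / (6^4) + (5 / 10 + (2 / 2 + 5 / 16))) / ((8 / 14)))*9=29344721 / 10560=2778.86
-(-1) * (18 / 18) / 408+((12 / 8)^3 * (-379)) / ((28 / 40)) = -5218823 / 2856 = -1827.32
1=1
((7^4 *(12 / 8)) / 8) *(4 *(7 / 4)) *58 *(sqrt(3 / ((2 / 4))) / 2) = 1462209 *sqrt(6) / 16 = 223854.12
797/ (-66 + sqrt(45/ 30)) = -35068/ 2903 - 797 *sqrt(6)/ 8709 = -12.30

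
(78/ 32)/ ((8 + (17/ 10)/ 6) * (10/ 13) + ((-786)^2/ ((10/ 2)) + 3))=7605/ 385533944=0.00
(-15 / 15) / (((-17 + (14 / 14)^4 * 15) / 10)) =5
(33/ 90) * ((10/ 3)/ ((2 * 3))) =11/ 54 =0.20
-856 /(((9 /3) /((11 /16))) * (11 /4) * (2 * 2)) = -107 /6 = -17.83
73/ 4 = 18.25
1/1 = 1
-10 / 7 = -1.43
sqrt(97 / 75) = sqrt(291) / 15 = 1.14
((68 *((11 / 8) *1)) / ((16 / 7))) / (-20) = -1309 / 640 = -2.05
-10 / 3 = -3.33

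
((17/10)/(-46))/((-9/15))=17/276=0.06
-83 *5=-415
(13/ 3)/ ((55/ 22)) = 26/ 15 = 1.73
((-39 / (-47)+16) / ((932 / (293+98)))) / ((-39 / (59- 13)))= -7113463 / 854178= -8.33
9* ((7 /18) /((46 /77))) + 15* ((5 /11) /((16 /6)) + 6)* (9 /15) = 124259 /2024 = 61.39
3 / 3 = 1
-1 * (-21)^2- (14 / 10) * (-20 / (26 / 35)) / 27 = -439.60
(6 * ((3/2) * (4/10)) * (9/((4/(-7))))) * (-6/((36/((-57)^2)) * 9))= 68229/20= 3411.45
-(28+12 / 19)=-544 / 19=-28.63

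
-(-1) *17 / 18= 17 / 18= 0.94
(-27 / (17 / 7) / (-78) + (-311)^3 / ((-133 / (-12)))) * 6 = -478636610535 / 29393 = -16284033.97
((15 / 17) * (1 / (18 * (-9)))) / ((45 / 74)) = -37 / 4131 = -0.01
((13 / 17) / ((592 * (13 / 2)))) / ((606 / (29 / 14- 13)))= -0.00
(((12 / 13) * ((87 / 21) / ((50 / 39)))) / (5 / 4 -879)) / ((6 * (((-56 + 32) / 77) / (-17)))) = -5423 / 175550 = -0.03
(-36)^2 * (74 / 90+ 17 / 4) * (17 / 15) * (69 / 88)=292077 / 50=5841.54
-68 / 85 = -4 / 5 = -0.80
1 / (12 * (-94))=-1 / 1128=-0.00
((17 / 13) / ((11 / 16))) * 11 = 272 / 13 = 20.92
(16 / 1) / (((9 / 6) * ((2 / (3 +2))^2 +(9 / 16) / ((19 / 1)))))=243200 / 4323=56.26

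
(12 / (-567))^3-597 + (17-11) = -3990000043 / 6751269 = -591.00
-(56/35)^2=-64/25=-2.56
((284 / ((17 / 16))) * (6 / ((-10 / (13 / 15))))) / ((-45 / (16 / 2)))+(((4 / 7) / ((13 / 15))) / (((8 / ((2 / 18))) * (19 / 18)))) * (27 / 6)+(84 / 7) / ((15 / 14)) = 2377453283 / 66134250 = 35.95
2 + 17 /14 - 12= -8.79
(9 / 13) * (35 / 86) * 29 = 9135 / 1118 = 8.17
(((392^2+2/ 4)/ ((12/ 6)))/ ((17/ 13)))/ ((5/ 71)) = 283664667/ 340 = 834307.84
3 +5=8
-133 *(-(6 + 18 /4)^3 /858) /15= 11.96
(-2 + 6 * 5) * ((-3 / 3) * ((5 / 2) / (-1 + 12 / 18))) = 210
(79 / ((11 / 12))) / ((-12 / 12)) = -948 / 11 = -86.18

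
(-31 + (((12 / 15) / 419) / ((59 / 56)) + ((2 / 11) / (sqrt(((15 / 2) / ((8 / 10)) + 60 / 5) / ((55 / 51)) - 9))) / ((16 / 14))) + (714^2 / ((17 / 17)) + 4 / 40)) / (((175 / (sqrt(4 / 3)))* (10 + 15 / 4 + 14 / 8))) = 2* sqrt(330) / 1764675 + 252038061638* sqrt(3) / 2011671375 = 217.01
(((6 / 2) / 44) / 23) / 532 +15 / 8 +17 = 10162001 / 538384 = 18.88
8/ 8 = 1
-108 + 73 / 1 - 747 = -782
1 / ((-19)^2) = 1 / 361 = 0.00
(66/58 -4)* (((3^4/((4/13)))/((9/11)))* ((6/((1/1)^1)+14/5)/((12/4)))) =-391677/145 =-2701.22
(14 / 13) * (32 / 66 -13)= -5782 / 429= -13.48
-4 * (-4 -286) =1160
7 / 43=0.16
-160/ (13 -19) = 80/ 3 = 26.67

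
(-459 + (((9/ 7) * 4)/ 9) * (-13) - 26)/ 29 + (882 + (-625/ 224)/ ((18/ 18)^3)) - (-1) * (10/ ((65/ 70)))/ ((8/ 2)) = 10434417/ 12064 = 864.92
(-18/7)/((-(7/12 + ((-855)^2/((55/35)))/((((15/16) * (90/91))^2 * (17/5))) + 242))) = 0.00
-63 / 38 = -1.66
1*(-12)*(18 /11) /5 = -216 /55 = -3.93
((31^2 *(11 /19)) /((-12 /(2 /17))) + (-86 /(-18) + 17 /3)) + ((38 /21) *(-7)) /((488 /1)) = 3520931 /709308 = 4.96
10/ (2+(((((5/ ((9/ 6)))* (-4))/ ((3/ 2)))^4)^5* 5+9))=121576654590569288010/ 576460752303423488133734320049626216811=0.00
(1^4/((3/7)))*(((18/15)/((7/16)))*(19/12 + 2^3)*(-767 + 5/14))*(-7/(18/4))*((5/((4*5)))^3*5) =1234295/216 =5714.33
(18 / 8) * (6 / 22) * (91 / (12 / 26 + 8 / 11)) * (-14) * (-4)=223587 / 85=2630.44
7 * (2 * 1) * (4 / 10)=28 / 5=5.60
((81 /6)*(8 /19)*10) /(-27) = -40 /19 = -2.11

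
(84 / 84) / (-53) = -1 / 53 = -0.02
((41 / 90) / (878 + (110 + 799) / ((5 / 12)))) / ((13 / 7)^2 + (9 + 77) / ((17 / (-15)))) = -34153 / 16614637668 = -0.00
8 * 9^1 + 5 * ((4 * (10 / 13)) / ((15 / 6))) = 1016 / 13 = 78.15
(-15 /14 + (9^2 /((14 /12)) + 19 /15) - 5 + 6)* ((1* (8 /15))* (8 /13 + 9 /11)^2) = 99723644 /1288287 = 77.41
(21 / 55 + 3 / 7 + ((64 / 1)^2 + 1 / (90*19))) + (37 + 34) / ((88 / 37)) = 2173430999 / 526680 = 4126.66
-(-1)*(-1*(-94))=94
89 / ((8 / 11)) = 979 / 8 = 122.38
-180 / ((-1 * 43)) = 180 / 43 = 4.19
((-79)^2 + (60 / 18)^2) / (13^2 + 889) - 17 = -105605 / 9522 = -11.09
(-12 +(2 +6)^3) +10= 510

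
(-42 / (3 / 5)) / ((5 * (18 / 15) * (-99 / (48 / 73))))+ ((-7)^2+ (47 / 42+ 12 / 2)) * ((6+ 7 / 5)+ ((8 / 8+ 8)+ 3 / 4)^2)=6649042823 / 1156320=5750.18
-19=-19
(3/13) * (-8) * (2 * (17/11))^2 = -27744/1573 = -17.64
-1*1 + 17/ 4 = 13/ 4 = 3.25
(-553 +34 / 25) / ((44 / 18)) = -124119 / 550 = -225.67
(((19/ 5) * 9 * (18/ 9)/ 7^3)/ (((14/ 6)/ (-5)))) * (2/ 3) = -684/ 2401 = -0.28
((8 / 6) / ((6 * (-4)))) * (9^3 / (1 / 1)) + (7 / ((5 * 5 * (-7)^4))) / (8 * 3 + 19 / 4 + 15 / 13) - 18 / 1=-1560092521 / 26668250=-58.50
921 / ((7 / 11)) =10131 / 7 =1447.29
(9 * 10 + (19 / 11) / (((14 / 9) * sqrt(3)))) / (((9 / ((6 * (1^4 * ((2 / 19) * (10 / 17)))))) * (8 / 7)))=3.27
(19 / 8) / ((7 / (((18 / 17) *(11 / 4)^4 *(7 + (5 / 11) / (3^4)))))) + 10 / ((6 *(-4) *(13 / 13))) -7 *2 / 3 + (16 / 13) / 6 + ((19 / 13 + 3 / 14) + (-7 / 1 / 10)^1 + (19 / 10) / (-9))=383356637 / 2741760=139.82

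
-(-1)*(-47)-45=-92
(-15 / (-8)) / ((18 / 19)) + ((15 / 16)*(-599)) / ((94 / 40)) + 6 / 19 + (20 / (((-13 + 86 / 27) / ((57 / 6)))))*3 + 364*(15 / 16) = 105653591 / 2271792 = 46.51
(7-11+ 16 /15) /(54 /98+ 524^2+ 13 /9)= -1617 /151361120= -0.00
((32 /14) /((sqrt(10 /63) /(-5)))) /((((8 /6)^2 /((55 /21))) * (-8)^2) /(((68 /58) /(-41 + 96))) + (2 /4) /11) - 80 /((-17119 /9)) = 720 /17119 - 26928 * sqrt(70) /16006501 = 0.03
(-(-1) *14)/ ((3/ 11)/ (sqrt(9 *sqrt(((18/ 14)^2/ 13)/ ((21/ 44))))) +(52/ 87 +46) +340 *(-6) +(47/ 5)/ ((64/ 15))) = -17109309324265681383525686964096/ 2433431613687982779257649433498283-11835351319169186443751424 *sqrt(2) *39^(1/ 4) *77^(3/ 4)/ 2433431613687982779257649433498283-1260812630234122420224 *sqrt(3003)/ 2433431613687982779257649433498283-67156793477824512 *sqrt(2) *39^(3/ 4) *77^(1/ 4)/ 2433431613687982779257649433498283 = -0.01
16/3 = 5.33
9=9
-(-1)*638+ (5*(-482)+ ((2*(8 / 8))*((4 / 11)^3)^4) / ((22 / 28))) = -61174245449283684 / 34522712143931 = -1772.00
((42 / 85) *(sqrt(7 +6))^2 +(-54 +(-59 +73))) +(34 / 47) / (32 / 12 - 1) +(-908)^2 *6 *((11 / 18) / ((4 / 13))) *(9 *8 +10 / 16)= 17103328914041 / 23970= 713530618.02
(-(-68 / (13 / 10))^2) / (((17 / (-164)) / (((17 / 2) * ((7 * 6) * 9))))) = 84807990.53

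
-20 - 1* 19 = -39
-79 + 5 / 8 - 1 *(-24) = -435 / 8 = -54.38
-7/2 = -3.50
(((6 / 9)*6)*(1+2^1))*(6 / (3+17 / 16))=1152 / 65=17.72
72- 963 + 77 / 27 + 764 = -3352 / 27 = -124.15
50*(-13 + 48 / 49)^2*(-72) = -1248915600 / 2401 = -520164.76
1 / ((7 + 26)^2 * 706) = 1 / 768834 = 0.00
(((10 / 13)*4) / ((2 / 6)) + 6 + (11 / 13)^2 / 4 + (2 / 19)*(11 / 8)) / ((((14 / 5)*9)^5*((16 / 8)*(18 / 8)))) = 34684375 / 101974839666336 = 0.00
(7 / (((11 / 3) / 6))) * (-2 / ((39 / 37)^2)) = -38332 / 1859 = -20.62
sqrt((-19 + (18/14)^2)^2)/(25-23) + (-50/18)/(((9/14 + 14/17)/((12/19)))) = 7288325/974757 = 7.48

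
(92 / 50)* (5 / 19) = 46 / 95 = 0.48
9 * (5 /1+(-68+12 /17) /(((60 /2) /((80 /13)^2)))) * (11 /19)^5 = -25609524765 /547217879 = -46.80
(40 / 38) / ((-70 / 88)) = -176 / 133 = -1.32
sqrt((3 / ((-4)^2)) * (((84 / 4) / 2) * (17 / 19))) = 3 * sqrt(4522) / 152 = 1.33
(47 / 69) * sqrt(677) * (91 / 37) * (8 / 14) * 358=874952 * sqrt(677) / 2553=8917.18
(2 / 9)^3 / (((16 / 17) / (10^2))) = 850 / 729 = 1.17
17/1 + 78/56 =515/28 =18.39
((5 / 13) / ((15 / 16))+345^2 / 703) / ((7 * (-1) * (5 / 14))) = -9306446 / 137085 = -67.89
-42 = -42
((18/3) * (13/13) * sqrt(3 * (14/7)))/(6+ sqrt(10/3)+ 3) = -36 * sqrt(5)/233+ 162 * sqrt(6)/233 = 1.36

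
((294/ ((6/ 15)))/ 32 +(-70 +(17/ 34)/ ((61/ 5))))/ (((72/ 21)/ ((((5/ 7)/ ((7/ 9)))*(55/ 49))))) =-75673125/ 5356288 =-14.13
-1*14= -14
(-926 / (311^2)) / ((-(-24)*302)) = -463 / 350516904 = -0.00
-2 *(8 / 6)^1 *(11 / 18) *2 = -88 / 27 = -3.26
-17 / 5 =-3.40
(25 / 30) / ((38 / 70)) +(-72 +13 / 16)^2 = 73969697 / 14592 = 5069.20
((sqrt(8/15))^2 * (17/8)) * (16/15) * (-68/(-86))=9248/9675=0.96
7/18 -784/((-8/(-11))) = -19397/18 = -1077.61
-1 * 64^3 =-262144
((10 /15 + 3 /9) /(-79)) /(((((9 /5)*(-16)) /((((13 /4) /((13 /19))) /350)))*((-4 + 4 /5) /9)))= -0.00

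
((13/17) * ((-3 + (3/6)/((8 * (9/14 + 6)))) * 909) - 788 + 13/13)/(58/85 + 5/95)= -3899.15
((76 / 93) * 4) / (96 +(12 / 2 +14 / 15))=190 / 5983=0.03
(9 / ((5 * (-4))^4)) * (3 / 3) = 9 / 160000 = 0.00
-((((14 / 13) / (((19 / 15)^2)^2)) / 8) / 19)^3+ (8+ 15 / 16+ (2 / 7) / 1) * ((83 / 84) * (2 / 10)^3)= 714911642304500393773262423 / 9805763208882669967693482000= 0.07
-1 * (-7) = 7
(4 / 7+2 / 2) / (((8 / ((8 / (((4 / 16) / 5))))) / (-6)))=-1320 / 7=-188.57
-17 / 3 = -5.67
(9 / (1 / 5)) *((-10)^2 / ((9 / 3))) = 1500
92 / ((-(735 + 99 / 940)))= -86480 / 690999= -0.13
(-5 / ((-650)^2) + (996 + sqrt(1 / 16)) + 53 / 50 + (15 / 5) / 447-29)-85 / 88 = 967.35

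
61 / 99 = 0.62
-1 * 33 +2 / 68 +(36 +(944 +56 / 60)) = 483461 / 510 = 947.96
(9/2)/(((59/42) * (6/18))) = 567/59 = 9.61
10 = 10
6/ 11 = 0.55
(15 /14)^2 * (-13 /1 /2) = -2925 /392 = -7.46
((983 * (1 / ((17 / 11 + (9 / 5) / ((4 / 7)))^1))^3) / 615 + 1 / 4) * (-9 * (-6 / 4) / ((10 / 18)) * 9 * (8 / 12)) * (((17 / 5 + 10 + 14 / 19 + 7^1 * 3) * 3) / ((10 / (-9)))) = -1576371973204621359 / 429346993961500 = -3671.56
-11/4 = -2.75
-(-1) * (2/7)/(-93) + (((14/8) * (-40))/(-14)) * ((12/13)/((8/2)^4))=8101/541632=0.01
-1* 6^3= -216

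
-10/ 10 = -1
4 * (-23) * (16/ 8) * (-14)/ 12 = 644/ 3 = 214.67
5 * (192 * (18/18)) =960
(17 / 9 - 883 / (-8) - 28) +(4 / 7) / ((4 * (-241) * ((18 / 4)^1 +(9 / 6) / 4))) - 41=68314873 / 1579032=43.26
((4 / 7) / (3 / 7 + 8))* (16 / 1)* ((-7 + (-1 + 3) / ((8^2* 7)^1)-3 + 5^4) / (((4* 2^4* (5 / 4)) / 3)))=25.02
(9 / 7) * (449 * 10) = 40410 / 7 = 5772.86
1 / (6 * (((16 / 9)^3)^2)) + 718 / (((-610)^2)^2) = 1532969753022011 / 290368331448320000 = 0.01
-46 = -46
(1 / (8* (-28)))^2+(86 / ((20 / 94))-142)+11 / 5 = 66332677 / 250880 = 264.40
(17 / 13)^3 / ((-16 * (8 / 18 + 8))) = -44217 / 2671552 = -0.02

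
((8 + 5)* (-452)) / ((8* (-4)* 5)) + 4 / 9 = 13381 / 360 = 37.17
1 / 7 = 0.14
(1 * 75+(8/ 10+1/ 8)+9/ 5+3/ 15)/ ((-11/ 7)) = -21819/ 440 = -49.59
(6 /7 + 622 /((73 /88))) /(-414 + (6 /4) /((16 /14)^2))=-9819904 /5400759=-1.82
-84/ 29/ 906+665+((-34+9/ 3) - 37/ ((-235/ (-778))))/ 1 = 526370026/ 1029065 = 511.50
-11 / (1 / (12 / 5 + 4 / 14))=-1034 / 35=-29.54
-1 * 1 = -1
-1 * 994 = -994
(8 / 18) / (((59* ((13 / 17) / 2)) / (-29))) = -3944 / 6903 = -0.57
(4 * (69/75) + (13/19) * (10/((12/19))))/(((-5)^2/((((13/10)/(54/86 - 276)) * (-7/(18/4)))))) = 8518601/1998168750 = 0.00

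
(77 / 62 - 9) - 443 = -27947 / 62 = -450.76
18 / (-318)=-0.06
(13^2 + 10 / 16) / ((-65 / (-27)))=36639 / 520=70.46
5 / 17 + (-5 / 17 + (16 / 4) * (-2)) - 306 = -314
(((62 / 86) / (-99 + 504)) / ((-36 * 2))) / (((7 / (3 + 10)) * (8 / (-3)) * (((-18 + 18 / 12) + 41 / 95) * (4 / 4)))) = -7657 / 7145778528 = -0.00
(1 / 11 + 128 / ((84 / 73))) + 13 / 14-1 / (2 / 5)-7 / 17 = 61343 / 561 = 109.35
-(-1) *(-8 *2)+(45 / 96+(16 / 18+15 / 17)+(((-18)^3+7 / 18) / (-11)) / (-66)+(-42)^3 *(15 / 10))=-111153.79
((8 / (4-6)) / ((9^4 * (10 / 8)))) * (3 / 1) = -16 / 10935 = -0.00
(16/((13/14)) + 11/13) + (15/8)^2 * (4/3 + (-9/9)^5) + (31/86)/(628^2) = 16974411411/881842624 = 19.25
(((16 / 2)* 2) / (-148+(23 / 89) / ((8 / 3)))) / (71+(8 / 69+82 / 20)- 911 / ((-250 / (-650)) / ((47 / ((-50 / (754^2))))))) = -196512000 / 2299368810879007613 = -0.00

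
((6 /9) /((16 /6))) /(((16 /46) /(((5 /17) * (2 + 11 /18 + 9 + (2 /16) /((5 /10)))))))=49105 /19584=2.51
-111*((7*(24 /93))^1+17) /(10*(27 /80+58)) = -517704 /144677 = -3.58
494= 494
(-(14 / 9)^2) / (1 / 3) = -196 / 27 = -7.26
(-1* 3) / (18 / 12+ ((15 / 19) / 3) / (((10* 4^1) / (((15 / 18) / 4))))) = -10944 / 5477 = -2.00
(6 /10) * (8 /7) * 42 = 144 /5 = 28.80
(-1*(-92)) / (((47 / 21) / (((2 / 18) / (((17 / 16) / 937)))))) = 9654848 / 2397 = 4027.89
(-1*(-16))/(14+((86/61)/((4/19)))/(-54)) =105408/91415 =1.15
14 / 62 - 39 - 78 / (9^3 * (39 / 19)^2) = -34196444 / 881361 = -38.80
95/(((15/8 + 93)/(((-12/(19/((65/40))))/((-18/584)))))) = 75920/2277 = 33.34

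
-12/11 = -1.09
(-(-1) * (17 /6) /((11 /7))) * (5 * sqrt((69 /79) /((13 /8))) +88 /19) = 595 * sqrt(141726) /33891 +476 /57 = 14.96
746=746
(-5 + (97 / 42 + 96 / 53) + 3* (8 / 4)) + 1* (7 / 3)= 5531 / 742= 7.45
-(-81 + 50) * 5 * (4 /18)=310 /9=34.44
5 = 5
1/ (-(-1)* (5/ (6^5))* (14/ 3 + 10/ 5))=5832/ 25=233.28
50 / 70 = 5 / 7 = 0.71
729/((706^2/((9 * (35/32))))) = 229635/15949952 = 0.01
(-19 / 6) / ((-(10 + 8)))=19 / 108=0.18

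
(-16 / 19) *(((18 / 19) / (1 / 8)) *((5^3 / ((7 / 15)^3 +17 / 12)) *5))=-19440000000 / 7399417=-2627.23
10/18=5/9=0.56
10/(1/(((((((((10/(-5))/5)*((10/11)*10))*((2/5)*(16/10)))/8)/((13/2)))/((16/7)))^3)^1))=-5488/73105175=-0.00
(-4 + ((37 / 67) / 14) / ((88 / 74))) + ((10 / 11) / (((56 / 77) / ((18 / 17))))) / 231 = -397029 / 100232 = -3.96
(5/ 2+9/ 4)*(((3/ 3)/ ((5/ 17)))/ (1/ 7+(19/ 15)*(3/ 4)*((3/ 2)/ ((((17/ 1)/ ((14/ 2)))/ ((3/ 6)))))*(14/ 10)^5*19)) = 480462500/ 896147069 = 0.54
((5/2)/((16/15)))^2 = 5625/1024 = 5.49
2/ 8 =1/ 4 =0.25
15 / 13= 1.15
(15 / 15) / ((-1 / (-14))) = 14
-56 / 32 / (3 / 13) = -91 / 12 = -7.58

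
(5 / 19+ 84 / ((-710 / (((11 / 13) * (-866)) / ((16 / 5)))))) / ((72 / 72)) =1918897 / 70148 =27.35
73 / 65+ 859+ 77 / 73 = 4086289 / 4745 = 861.18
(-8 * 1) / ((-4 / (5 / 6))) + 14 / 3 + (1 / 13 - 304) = -11606 / 39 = -297.59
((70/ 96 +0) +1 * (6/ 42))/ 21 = 293/ 7056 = 0.04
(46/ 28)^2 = 529/ 196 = 2.70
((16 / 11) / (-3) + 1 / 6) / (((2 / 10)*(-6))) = 35 / 132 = 0.27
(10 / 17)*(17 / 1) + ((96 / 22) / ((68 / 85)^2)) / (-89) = 9715 / 979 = 9.92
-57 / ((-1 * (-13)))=-57 / 13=-4.38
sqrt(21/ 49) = sqrt(21)/ 7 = 0.65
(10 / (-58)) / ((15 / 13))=-13 / 87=-0.15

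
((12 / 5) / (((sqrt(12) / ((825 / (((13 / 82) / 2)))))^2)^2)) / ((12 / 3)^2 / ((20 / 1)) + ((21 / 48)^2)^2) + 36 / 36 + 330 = 203351491220563168881551 / 869996621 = 233738254048417.93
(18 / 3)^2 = 36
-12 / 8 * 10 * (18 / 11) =-270 / 11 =-24.55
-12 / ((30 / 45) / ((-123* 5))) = 11070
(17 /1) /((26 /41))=697 /26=26.81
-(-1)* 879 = 879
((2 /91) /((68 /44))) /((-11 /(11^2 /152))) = -121 /117572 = -0.00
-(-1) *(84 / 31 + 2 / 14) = 619 / 217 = 2.85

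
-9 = -9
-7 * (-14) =98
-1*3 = -3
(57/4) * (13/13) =57/4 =14.25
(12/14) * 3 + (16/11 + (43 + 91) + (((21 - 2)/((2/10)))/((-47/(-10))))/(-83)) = 41386678/300377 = 137.78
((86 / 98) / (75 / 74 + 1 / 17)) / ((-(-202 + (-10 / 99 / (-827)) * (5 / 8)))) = 17715352248 / 4372803183259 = 0.00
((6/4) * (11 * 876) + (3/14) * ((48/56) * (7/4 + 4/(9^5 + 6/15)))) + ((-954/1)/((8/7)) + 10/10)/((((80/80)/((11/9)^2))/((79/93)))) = 13396.33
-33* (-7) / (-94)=-231 / 94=-2.46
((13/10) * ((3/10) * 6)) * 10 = 117/5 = 23.40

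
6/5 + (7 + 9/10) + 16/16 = 10.10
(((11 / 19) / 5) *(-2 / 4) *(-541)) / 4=5951 / 760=7.83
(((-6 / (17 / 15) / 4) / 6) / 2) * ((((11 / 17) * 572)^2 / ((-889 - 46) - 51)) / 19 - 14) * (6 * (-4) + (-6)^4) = 137599030890 / 46020071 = 2989.98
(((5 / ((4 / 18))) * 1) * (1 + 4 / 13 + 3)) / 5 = 252 / 13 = 19.38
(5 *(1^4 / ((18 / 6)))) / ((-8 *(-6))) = 5 / 144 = 0.03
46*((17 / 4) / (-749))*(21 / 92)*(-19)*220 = 53295 / 214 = 249.04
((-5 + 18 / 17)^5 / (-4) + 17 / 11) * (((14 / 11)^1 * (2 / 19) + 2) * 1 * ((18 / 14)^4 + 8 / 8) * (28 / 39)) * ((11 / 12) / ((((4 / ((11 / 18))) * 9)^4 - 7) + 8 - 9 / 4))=8836011993481204004 / 84839021311470776018123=0.00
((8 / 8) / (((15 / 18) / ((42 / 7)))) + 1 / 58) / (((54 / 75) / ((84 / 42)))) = 10465 / 522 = 20.05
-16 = -16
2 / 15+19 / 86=457 / 1290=0.35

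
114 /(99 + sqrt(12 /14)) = 26334 /22867 - 38 * sqrt(42) /22867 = 1.14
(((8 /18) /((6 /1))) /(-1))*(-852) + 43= 106.11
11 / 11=1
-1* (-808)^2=-652864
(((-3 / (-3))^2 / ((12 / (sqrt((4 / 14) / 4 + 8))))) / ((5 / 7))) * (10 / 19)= 0.17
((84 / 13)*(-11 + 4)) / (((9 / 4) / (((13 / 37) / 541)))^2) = -40768 / 10818367803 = -0.00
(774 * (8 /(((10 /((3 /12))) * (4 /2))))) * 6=2322 /5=464.40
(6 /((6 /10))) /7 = 10 /7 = 1.43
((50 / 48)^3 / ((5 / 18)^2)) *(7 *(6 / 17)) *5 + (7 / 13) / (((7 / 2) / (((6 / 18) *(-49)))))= 178.44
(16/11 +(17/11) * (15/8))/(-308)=-383/27104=-0.01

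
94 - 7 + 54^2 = 3003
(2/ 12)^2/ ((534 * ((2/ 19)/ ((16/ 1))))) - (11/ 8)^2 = -289547/ 153792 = -1.88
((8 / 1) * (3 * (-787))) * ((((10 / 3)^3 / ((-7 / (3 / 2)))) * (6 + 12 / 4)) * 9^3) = 6884676000 / 7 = 983525142.86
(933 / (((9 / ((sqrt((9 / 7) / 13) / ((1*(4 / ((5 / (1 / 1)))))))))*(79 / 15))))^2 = 544055625 / 9086896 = 59.87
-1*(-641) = 641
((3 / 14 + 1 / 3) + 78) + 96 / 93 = 103613 / 1302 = 79.58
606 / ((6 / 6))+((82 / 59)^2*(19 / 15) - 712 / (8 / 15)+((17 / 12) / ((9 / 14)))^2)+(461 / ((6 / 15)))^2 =33688167309871 / 25376490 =1327534.55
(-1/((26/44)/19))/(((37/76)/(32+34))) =-2096688/481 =-4359.02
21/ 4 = 5.25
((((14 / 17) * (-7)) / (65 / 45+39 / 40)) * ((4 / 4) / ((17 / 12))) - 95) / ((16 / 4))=-24.17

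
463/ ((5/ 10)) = 926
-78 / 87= -26 / 29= -0.90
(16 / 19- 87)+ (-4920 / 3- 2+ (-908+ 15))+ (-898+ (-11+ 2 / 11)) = -737765 / 209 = -3529.98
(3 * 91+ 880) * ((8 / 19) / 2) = 4612 / 19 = 242.74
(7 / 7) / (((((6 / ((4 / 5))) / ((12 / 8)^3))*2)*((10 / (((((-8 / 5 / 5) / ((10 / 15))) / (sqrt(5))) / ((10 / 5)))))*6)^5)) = -9*sqrt(5) / 4882812500000000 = -0.00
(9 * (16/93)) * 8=384/31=12.39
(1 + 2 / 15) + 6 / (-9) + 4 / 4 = 22 / 15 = 1.47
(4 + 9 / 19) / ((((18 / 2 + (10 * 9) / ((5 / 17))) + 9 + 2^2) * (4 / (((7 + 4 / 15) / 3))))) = 1853 / 224352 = 0.01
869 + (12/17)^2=251285/289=869.50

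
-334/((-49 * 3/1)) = 334/147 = 2.27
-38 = -38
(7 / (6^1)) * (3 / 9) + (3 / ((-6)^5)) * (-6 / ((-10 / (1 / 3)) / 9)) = 559 / 1440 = 0.39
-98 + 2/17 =-1664/17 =-97.88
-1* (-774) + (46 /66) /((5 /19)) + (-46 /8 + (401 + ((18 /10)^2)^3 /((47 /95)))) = 24053035903 /19387500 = 1240.65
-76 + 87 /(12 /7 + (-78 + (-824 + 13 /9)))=-4309133 /56627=-76.10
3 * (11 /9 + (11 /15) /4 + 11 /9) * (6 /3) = 473 /30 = 15.77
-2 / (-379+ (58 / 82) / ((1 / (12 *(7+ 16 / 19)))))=1558 / 243389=0.01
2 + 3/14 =31/14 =2.21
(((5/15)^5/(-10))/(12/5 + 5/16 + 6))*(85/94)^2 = -850/22008267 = -0.00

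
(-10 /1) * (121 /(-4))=605 /2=302.50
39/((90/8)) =52/15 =3.47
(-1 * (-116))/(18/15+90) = 145/114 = 1.27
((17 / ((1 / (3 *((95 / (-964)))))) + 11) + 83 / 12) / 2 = 4660 / 723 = 6.45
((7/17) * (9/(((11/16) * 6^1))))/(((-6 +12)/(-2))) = -56/187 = -0.30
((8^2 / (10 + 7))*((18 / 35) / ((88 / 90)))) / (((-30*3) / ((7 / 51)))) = -48 / 15895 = -0.00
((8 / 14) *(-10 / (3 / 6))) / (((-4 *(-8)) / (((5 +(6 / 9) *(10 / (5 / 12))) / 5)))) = -3 / 2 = -1.50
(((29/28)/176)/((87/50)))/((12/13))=0.00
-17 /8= -2.12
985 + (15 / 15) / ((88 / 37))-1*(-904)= 166269 / 88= 1889.42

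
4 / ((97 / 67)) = 268 / 97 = 2.76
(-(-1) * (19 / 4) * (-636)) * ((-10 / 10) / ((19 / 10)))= 1590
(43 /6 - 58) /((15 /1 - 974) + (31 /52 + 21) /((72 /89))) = 0.05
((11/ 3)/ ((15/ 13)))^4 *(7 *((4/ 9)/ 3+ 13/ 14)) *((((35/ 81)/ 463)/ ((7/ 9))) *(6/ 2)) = 170191771607/ 61514295750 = 2.77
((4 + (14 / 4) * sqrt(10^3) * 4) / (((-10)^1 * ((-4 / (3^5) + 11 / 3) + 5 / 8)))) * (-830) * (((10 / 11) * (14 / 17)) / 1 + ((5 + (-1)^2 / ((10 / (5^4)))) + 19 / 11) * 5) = 41866003440 / 1554157 + 1465310120400 * sqrt(10) / 1554157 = 3008437.03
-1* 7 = -7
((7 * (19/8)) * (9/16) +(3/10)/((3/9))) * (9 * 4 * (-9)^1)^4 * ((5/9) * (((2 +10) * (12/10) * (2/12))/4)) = 188286357654/5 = 37657271530.80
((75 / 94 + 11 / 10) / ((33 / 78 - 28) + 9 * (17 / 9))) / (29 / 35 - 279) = 20293 / 31459450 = 0.00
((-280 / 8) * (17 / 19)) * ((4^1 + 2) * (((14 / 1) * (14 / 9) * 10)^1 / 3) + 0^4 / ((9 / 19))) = -2332400 / 171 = -13639.77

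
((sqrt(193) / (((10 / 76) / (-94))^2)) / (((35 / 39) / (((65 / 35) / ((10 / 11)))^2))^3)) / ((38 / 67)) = 1426376468162985285170367 * sqrt(193) / 15763127734375000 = 1257101732.96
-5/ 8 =-0.62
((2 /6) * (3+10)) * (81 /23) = 351 /23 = 15.26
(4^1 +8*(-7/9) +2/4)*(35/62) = -35/36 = -0.97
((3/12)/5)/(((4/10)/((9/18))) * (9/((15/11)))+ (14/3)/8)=15/1759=0.01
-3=-3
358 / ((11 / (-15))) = -5370 / 11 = -488.18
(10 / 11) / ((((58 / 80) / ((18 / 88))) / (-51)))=-45900 / 3509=-13.08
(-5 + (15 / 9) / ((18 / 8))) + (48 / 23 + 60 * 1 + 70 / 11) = 438491 / 6831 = 64.19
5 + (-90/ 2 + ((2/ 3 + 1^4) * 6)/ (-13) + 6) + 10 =-322/ 13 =-24.77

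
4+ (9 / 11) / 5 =229 / 55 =4.16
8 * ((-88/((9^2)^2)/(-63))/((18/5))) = 0.00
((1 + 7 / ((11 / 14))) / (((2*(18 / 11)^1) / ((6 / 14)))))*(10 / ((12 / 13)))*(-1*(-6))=7085 / 84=84.35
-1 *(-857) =857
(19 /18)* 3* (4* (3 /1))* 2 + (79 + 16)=171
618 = 618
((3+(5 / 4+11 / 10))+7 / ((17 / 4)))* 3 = 7137 / 340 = 20.99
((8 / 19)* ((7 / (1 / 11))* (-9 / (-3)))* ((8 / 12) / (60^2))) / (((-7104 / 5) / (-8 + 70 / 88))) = 2219 / 24295680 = 0.00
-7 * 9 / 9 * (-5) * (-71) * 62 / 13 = -154070 / 13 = -11851.54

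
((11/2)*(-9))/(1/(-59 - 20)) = 7821/2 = 3910.50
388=388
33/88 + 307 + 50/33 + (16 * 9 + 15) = 123523/264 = 467.89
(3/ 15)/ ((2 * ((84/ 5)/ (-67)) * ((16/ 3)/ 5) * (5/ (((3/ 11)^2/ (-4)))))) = 603/ 433664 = 0.00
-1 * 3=-3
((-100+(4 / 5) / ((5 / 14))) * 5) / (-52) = 9.40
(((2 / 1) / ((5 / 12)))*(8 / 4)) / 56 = 6 / 35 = 0.17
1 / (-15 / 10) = -2 / 3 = -0.67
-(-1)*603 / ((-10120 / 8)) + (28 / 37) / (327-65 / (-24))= -175696863 / 370367965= -0.47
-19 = -19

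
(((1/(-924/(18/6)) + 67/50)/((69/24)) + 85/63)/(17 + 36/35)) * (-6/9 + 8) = 1445798/1959255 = 0.74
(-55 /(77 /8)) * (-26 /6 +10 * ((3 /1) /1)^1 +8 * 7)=-1400 /3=-466.67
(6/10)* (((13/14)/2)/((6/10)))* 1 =0.46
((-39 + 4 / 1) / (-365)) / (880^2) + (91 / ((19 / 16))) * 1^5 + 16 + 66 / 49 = 4946140819317 / 52630547200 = 93.98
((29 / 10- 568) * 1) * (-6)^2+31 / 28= -2847949 / 140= -20342.49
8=8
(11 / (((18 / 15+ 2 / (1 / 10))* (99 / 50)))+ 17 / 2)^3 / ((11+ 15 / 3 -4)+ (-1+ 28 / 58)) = 16937954956091 / 289127471112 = 58.58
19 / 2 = 9.50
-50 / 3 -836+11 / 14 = -35779 / 42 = -851.88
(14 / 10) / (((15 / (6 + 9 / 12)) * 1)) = 63 / 100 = 0.63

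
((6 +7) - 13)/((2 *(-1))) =0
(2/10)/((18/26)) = 13/45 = 0.29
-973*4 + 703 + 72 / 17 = -54141 / 17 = -3184.76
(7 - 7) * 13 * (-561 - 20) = 0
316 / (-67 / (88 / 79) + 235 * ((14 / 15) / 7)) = -83424 / 7607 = -10.97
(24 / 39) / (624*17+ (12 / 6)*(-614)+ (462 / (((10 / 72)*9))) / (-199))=1990 / 30326569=0.00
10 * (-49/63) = -70/9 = -7.78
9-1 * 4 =5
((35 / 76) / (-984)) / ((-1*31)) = 35 / 2318304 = 0.00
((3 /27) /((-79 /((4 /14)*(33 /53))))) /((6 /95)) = -1045 /263781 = -0.00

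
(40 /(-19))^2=1600 /361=4.43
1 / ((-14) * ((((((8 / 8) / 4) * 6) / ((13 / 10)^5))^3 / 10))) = -51185893014090757 / 4725000000000000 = -10.83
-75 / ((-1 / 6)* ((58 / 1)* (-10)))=-45 / 58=-0.78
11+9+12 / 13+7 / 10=2811 / 130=21.62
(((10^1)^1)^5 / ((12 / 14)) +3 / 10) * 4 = 7000018 / 15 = 466667.87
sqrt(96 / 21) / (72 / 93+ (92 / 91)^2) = 36673 * sqrt(14) / 115282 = 1.19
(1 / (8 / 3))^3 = 27 / 512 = 0.05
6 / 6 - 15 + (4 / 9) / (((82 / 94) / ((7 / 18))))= -45836 / 3321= -13.80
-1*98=-98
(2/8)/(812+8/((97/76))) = 97/317488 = 0.00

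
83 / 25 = 3.32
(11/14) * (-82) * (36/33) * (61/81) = -52.93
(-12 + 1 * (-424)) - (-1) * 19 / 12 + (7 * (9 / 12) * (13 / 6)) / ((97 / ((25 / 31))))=-31344157 / 72168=-434.32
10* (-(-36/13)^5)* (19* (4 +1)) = 154710.34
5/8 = 0.62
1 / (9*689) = 1 / 6201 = 0.00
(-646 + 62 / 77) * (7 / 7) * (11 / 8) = -6210 / 7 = -887.14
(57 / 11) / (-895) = -57 / 9845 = -0.01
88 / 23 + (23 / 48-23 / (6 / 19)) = -75655 / 1104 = -68.53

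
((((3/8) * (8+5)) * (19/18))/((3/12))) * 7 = 1729/12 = 144.08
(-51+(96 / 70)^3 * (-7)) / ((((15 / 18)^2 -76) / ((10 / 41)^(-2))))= 6399067743 / 415121875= 15.41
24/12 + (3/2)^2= 17/4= 4.25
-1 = -1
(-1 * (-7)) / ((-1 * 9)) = -7 / 9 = -0.78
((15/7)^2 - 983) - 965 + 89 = -90866/49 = -1854.41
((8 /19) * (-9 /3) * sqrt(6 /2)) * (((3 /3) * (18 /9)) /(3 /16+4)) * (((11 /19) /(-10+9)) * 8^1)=67584 * sqrt(3) /24187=4.84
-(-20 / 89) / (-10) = -2 / 89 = -0.02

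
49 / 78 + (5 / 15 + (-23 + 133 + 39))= 3899 / 26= 149.96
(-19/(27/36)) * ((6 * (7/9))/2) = -532/9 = -59.11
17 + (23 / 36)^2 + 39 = 73105 / 1296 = 56.41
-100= -100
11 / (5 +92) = 11 / 97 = 0.11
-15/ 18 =-5/ 6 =-0.83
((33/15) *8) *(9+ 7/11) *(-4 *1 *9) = -6105.60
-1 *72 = -72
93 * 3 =279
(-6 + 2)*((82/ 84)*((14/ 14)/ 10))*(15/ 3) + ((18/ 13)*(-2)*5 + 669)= 178324/ 273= 653.20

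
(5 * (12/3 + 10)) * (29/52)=1015/26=39.04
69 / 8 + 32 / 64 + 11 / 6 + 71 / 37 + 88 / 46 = 302077 / 20424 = 14.79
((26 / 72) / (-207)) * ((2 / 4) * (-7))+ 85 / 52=317893 / 193752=1.64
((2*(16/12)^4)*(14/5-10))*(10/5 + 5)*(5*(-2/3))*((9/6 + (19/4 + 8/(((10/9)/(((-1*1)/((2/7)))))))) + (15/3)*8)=22353.54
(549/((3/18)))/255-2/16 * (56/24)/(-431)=11358307/879240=12.92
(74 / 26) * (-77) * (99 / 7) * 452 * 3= -54637308 / 13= -4202869.85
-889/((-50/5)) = 889/10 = 88.90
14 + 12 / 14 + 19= 237 / 7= 33.86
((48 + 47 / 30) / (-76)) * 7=-10409 / 2280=-4.57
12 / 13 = 0.92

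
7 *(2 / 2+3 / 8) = 77 / 8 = 9.62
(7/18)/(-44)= -7/792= -0.01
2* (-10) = -20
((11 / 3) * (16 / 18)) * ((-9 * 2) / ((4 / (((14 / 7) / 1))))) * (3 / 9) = -88 / 9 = -9.78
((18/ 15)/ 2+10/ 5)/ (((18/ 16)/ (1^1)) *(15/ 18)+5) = 208/ 475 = 0.44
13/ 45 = 0.29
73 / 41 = 1.78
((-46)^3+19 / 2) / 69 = -194653 / 138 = -1410.53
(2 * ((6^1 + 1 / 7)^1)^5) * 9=2646151974 / 16807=157443.44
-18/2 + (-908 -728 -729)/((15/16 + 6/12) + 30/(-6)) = 37327/57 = 654.86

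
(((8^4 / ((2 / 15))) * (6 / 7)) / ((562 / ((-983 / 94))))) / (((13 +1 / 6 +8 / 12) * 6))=-45296640 / 7673267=-5.90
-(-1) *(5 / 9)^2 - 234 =-18929 / 81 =-233.69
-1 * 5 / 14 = -5 / 14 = -0.36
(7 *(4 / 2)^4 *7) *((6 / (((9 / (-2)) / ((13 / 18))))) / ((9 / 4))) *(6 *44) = -7175168 / 81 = -88582.32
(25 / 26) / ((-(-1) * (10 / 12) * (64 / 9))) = 135 / 832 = 0.16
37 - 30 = 7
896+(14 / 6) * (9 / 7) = 899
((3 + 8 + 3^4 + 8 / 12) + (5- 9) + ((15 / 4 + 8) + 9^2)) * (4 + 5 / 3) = 37009 / 36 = 1028.03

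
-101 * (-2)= 202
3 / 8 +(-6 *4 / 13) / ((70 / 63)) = -669 / 520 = -1.29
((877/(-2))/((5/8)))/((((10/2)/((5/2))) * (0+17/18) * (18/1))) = -1754/85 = -20.64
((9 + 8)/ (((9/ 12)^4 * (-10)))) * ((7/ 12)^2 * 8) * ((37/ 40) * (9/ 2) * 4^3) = -7890176/ 2025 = -3896.38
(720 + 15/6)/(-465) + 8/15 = -949/930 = -1.02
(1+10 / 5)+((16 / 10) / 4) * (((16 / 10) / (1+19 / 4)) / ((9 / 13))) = 16357 / 5175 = 3.16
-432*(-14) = 6048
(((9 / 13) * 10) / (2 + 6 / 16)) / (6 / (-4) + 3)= 480 / 247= 1.94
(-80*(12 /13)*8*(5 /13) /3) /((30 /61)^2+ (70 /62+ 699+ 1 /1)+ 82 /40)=-29529856000 /274254229379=-0.11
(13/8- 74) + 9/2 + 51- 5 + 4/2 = -159/8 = -19.88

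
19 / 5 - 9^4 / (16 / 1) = -406.26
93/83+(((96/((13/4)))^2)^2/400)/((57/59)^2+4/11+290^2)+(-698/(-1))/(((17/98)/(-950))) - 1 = -3822576.33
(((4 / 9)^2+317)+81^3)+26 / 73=3144288328 / 5913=531758.55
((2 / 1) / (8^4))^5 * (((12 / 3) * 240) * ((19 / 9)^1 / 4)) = 95 / 6755399441055744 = 0.00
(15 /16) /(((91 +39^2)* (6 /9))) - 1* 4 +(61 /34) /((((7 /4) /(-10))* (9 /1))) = -283870141 /55246464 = -5.14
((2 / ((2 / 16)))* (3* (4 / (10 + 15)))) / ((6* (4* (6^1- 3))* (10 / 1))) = 4 / 375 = 0.01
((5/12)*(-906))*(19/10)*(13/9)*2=-37297/18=-2072.06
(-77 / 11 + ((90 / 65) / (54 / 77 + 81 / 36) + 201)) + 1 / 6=1533341 / 7878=194.64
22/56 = 11/28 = 0.39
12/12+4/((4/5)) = 6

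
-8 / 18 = -4 / 9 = -0.44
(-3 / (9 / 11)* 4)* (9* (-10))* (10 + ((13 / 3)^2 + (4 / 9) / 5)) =38104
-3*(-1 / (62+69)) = 0.02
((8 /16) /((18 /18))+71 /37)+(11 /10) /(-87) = 2.41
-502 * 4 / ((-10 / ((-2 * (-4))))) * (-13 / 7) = -104416 / 35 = -2983.31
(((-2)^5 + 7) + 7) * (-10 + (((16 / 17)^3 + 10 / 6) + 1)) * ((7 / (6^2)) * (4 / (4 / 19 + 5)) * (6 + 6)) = 101929072 / 486387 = 209.56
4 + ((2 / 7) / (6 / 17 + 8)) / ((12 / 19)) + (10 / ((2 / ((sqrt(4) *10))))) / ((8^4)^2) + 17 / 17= 31607263643 / 6253707264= 5.05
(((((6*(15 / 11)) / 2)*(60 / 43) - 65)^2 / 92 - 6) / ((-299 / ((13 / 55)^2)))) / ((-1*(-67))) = -8619307021 / 95948486058700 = -0.00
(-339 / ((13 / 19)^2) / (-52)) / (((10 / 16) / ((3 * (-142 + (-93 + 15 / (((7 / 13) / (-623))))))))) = -1175774.21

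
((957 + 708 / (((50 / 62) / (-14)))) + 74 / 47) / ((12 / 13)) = -173100967 / 14100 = -12276.66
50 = 50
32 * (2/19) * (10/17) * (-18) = -35.67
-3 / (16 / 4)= -3 / 4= -0.75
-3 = -3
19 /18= 1.06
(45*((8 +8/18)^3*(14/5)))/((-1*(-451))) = 6145664/36531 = 168.23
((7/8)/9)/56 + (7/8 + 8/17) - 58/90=11471/16320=0.70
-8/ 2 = -4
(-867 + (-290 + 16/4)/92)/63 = -40025/2898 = -13.81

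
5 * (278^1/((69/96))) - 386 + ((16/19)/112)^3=1547.91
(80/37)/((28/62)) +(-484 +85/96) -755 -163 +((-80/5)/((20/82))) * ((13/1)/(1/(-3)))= 1162.07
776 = 776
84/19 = 4.42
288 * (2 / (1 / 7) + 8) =6336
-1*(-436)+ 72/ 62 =13552/ 31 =437.16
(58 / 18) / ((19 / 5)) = 145 / 171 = 0.85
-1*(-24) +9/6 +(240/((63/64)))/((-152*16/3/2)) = 6623/266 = 24.90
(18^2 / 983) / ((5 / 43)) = 2.83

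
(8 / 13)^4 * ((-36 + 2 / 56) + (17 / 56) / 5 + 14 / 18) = -3486208 / 692055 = -5.04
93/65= 1.43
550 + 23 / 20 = 11023 / 20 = 551.15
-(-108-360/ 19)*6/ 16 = 1809/ 38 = 47.61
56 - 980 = -924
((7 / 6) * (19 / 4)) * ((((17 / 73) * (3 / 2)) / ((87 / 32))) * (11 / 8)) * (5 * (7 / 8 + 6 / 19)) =1184645 / 203232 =5.83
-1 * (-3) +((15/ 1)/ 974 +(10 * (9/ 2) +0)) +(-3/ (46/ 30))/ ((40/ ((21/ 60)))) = 86020599/ 1792160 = 48.00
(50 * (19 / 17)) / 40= 95 / 68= 1.40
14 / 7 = 2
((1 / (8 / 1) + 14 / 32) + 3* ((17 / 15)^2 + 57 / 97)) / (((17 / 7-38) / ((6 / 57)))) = -5034421 / 275344200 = -0.02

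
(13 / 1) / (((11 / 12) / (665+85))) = 117000 / 11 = 10636.36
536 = 536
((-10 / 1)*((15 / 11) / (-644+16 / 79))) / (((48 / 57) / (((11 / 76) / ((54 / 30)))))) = 1975 / 976512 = 0.00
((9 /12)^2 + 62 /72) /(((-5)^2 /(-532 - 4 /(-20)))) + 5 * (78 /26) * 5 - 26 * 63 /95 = 1879279 /68400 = 27.47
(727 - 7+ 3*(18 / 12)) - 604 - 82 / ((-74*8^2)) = 285385 / 2368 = 120.52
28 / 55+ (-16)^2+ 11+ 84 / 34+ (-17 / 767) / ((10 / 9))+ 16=285.96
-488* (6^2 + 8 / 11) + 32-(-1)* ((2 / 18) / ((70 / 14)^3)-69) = -222253864 / 12375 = -17959.91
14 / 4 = 7 / 2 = 3.50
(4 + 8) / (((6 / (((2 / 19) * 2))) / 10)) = 80 / 19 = 4.21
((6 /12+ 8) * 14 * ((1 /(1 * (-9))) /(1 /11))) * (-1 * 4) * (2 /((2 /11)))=57596 /9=6399.56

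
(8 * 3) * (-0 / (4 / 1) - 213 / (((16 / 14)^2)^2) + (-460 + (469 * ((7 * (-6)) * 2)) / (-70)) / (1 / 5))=4781793 / 512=9339.44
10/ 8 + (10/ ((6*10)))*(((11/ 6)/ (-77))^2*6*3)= 184/ 147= 1.25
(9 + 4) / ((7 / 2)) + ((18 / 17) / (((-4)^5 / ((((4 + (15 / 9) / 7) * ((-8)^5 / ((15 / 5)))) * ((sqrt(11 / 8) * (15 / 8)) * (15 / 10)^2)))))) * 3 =26 / 7 + 36045 * sqrt(22) / 238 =714.08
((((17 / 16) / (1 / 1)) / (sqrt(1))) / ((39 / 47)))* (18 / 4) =2397 / 416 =5.76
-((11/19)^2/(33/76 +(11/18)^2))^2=-793881/4609609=-0.17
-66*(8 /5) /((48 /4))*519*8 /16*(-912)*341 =3550906656 /5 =710181331.20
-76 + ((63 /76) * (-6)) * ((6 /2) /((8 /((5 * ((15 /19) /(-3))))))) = -424801 /5776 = -73.55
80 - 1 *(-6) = 86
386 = 386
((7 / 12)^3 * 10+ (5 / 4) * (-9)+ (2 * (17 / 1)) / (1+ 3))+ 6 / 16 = -0.39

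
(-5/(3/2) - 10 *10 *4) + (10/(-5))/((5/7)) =-6092/15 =-406.13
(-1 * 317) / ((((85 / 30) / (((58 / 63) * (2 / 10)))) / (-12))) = 147088 / 595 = 247.21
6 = 6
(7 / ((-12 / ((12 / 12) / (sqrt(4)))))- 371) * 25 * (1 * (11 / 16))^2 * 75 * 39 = -26281880625 / 2048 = -12832949.52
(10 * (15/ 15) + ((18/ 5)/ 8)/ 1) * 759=158631/ 20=7931.55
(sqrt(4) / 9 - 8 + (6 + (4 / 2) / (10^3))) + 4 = 10009 / 4500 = 2.22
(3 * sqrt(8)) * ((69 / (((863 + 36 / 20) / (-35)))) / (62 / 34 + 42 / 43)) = -1151325 * sqrt(2) / 192418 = -8.46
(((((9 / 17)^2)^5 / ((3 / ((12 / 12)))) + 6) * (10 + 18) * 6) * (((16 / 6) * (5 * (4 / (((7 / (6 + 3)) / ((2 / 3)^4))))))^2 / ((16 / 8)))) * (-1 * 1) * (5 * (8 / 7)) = -4228251880141094912000 / 8001479790882081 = -528433.74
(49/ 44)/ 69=49/ 3036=0.02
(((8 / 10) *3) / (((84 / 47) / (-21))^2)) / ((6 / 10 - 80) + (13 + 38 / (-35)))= -4.91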